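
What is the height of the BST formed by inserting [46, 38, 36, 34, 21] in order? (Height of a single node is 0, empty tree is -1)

Insertion order: [46, 38, 36, 34, 21]
Tree (level-order array): [46, 38, None, 36, None, 34, None, 21]
Compute height bottom-up (empty subtree = -1):
  height(21) = 1 + max(-1, -1) = 0
  height(34) = 1 + max(0, -1) = 1
  height(36) = 1 + max(1, -1) = 2
  height(38) = 1 + max(2, -1) = 3
  height(46) = 1 + max(3, -1) = 4
Height = 4


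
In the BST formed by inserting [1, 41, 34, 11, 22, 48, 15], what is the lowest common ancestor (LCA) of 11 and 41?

Tree insertion order: [1, 41, 34, 11, 22, 48, 15]
Tree (level-order array): [1, None, 41, 34, 48, 11, None, None, None, None, 22, 15]
In a BST, the LCA of p=11, q=41 is the first node v on the
root-to-leaf path with p <= v <= q (go left if both < v, right if both > v).
Walk from root:
  at 1: both 11 and 41 > 1, go right
  at 41: 11 <= 41 <= 41, this is the LCA
LCA = 41


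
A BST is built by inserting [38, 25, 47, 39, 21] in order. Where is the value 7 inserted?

Starting tree (level order): [38, 25, 47, 21, None, 39]
Insertion path: 38 -> 25 -> 21
Result: insert 7 as left child of 21
Final tree (level order): [38, 25, 47, 21, None, 39, None, 7]


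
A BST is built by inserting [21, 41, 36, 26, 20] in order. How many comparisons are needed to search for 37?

Search path for 37: 21 -> 41 -> 36
Found: False
Comparisons: 3


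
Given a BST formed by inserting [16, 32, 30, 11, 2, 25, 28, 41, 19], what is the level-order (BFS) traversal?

Tree insertion order: [16, 32, 30, 11, 2, 25, 28, 41, 19]
Tree (level-order array): [16, 11, 32, 2, None, 30, 41, None, None, 25, None, None, None, 19, 28]
BFS from the root, enqueuing left then right child of each popped node:
  queue [16] -> pop 16, enqueue [11, 32], visited so far: [16]
  queue [11, 32] -> pop 11, enqueue [2], visited so far: [16, 11]
  queue [32, 2] -> pop 32, enqueue [30, 41], visited so far: [16, 11, 32]
  queue [2, 30, 41] -> pop 2, enqueue [none], visited so far: [16, 11, 32, 2]
  queue [30, 41] -> pop 30, enqueue [25], visited so far: [16, 11, 32, 2, 30]
  queue [41, 25] -> pop 41, enqueue [none], visited so far: [16, 11, 32, 2, 30, 41]
  queue [25] -> pop 25, enqueue [19, 28], visited so far: [16, 11, 32, 2, 30, 41, 25]
  queue [19, 28] -> pop 19, enqueue [none], visited so far: [16, 11, 32, 2, 30, 41, 25, 19]
  queue [28] -> pop 28, enqueue [none], visited so far: [16, 11, 32, 2, 30, 41, 25, 19, 28]
Result: [16, 11, 32, 2, 30, 41, 25, 19, 28]


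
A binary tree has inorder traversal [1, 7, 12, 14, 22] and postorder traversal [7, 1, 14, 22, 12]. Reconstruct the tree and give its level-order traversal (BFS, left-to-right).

Inorder:   [1, 7, 12, 14, 22]
Postorder: [7, 1, 14, 22, 12]
Algorithm: postorder visits root last, so walk postorder right-to-left;
each value is the root of the current inorder slice — split it at that
value, recurse on the right subtree first, then the left.
Recursive splits:
  root=12; inorder splits into left=[1, 7], right=[14, 22]
  root=22; inorder splits into left=[14], right=[]
  root=14; inorder splits into left=[], right=[]
  root=1; inorder splits into left=[], right=[7]
  root=7; inorder splits into left=[], right=[]
Reconstructed level-order: [12, 1, 22, 7, 14]


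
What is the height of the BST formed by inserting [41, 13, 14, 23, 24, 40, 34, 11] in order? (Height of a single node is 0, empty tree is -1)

Insertion order: [41, 13, 14, 23, 24, 40, 34, 11]
Tree (level-order array): [41, 13, None, 11, 14, None, None, None, 23, None, 24, None, 40, 34]
Compute height bottom-up (empty subtree = -1):
  height(11) = 1 + max(-1, -1) = 0
  height(34) = 1 + max(-1, -1) = 0
  height(40) = 1 + max(0, -1) = 1
  height(24) = 1 + max(-1, 1) = 2
  height(23) = 1 + max(-1, 2) = 3
  height(14) = 1 + max(-1, 3) = 4
  height(13) = 1 + max(0, 4) = 5
  height(41) = 1 + max(5, -1) = 6
Height = 6


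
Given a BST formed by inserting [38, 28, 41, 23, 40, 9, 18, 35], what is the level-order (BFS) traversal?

Tree insertion order: [38, 28, 41, 23, 40, 9, 18, 35]
Tree (level-order array): [38, 28, 41, 23, 35, 40, None, 9, None, None, None, None, None, None, 18]
BFS from the root, enqueuing left then right child of each popped node:
  queue [38] -> pop 38, enqueue [28, 41], visited so far: [38]
  queue [28, 41] -> pop 28, enqueue [23, 35], visited so far: [38, 28]
  queue [41, 23, 35] -> pop 41, enqueue [40], visited so far: [38, 28, 41]
  queue [23, 35, 40] -> pop 23, enqueue [9], visited so far: [38, 28, 41, 23]
  queue [35, 40, 9] -> pop 35, enqueue [none], visited so far: [38, 28, 41, 23, 35]
  queue [40, 9] -> pop 40, enqueue [none], visited so far: [38, 28, 41, 23, 35, 40]
  queue [9] -> pop 9, enqueue [18], visited so far: [38, 28, 41, 23, 35, 40, 9]
  queue [18] -> pop 18, enqueue [none], visited so far: [38, 28, 41, 23, 35, 40, 9, 18]
Result: [38, 28, 41, 23, 35, 40, 9, 18]


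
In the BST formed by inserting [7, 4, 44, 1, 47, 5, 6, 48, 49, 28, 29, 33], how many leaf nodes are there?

Tree built from: [7, 4, 44, 1, 47, 5, 6, 48, 49, 28, 29, 33]
Tree (level-order array): [7, 4, 44, 1, 5, 28, 47, None, None, None, 6, None, 29, None, 48, None, None, None, 33, None, 49]
Rule: A leaf has 0 children.
Per-node child counts:
  node 7: 2 child(ren)
  node 4: 2 child(ren)
  node 1: 0 child(ren)
  node 5: 1 child(ren)
  node 6: 0 child(ren)
  node 44: 2 child(ren)
  node 28: 1 child(ren)
  node 29: 1 child(ren)
  node 33: 0 child(ren)
  node 47: 1 child(ren)
  node 48: 1 child(ren)
  node 49: 0 child(ren)
Matching nodes: [1, 6, 33, 49]
Count of leaf nodes: 4


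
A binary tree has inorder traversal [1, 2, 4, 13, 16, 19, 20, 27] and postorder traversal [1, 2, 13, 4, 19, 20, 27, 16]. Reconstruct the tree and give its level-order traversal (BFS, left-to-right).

Inorder:   [1, 2, 4, 13, 16, 19, 20, 27]
Postorder: [1, 2, 13, 4, 19, 20, 27, 16]
Algorithm: postorder visits root last, so walk postorder right-to-left;
each value is the root of the current inorder slice — split it at that
value, recurse on the right subtree first, then the left.
Recursive splits:
  root=16; inorder splits into left=[1, 2, 4, 13], right=[19, 20, 27]
  root=27; inorder splits into left=[19, 20], right=[]
  root=20; inorder splits into left=[19], right=[]
  root=19; inorder splits into left=[], right=[]
  root=4; inorder splits into left=[1, 2], right=[13]
  root=13; inorder splits into left=[], right=[]
  root=2; inorder splits into left=[1], right=[]
  root=1; inorder splits into left=[], right=[]
Reconstructed level-order: [16, 4, 27, 2, 13, 20, 1, 19]


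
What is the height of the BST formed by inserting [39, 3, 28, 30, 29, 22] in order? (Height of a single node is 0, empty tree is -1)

Insertion order: [39, 3, 28, 30, 29, 22]
Tree (level-order array): [39, 3, None, None, 28, 22, 30, None, None, 29]
Compute height bottom-up (empty subtree = -1):
  height(22) = 1 + max(-1, -1) = 0
  height(29) = 1 + max(-1, -1) = 0
  height(30) = 1 + max(0, -1) = 1
  height(28) = 1 + max(0, 1) = 2
  height(3) = 1 + max(-1, 2) = 3
  height(39) = 1 + max(3, -1) = 4
Height = 4


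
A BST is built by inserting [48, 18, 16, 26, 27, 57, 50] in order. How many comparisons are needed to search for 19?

Search path for 19: 48 -> 18 -> 26
Found: False
Comparisons: 3


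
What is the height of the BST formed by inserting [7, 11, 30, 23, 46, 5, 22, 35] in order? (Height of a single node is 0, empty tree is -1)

Insertion order: [7, 11, 30, 23, 46, 5, 22, 35]
Tree (level-order array): [7, 5, 11, None, None, None, 30, 23, 46, 22, None, 35]
Compute height bottom-up (empty subtree = -1):
  height(5) = 1 + max(-1, -1) = 0
  height(22) = 1 + max(-1, -1) = 0
  height(23) = 1 + max(0, -1) = 1
  height(35) = 1 + max(-1, -1) = 0
  height(46) = 1 + max(0, -1) = 1
  height(30) = 1 + max(1, 1) = 2
  height(11) = 1 + max(-1, 2) = 3
  height(7) = 1 + max(0, 3) = 4
Height = 4


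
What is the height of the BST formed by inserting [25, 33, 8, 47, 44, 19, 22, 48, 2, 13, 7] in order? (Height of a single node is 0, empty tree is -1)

Insertion order: [25, 33, 8, 47, 44, 19, 22, 48, 2, 13, 7]
Tree (level-order array): [25, 8, 33, 2, 19, None, 47, None, 7, 13, 22, 44, 48]
Compute height bottom-up (empty subtree = -1):
  height(7) = 1 + max(-1, -1) = 0
  height(2) = 1 + max(-1, 0) = 1
  height(13) = 1 + max(-1, -1) = 0
  height(22) = 1 + max(-1, -1) = 0
  height(19) = 1 + max(0, 0) = 1
  height(8) = 1 + max(1, 1) = 2
  height(44) = 1 + max(-1, -1) = 0
  height(48) = 1 + max(-1, -1) = 0
  height(47) = 1 + max(0, 0) = 1
  height(33) = 1 + max(-1, 1) = 2
  height(25) = 1 + max(2, 2) = 3
Height = 3


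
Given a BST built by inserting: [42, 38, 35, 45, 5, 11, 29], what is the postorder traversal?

Tree insertion order: [42, 38, 35, 45, 5, 11, 29]
Tree (level-order array): [42, 38, 45, 35, None, None, None, 5, None, None, 11, None, 29]
Postorder traversal: [29, 11, 5, 35, 38, 45, 42]


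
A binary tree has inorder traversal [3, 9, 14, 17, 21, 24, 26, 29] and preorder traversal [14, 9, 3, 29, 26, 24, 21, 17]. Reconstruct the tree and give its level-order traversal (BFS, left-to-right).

Inorder:  [3, 9, 14, 17, 21, 24, 26, 29]
Preorder: [14, 9, 3, 29, 26, 24, 21, 17]
Algorithm: preorder visits root first, so consume preorder in order;
for each root, split the current inorder slice at that value into
left-subtree inorder and right-subtree inorder, then recurse.
Recursive splits:
  root=14; inorder splits into left=[3, 9], right=[17, 21, 24, 26, 29]
  root=9; inorder splits into left=[3], right=[]
  root=3; inorder splits into left=[], right=[]
  root=29; inorder splits into left=[17, 21, 24, 26], right=[]
  root=26; inorder splits into left=[17, 21, 24], right=[]
  root=24; inorder splits into left=[17, 21], right=[]
  root=21; inorder splits into left=[17], right=[]
  root=17; inorder splits into left=[], right=[]
Reconstructed level-order: [14, 9, 29, 3, 26, 24, 21, 17]


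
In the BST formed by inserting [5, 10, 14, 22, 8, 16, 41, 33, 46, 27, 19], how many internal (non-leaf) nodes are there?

Tree built from: [5, 10, 14, 22, 8, 16, 41, 33, 46, 27, 19]
Tree (level-order array): [5, None, 10, 8, 14, None, None, None, 22, 16, 41, None, 19, 33, 46, None, None, 27]
Rule: An internal node has at least one child.
Per-node child counts:
  node 5: 1 child(ren)
  node 10: 2 child(ren)
  node 8: 0 child(ren)
  node 14: 1 child(ren)
  node 22: 2 child(ren)
  node 16: 1 child(ren)
  node 19: 0 child(ren)
  node 41: 2 child(ren)
  node 33: 1 child(ren)
  node 27: 0 child(ren)
  node 46: 0 child(ren)
Matching nodes: [5, 10, 14, 22, 16, 41, 33]
Count of internal (non-leaf) nodes: 7


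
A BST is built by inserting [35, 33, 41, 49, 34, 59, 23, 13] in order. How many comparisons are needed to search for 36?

Search path for 36: 35 -> 41
Found: False
Comparisons: 2


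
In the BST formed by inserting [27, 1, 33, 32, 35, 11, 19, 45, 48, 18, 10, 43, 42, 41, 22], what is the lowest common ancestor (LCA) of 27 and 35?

Tree insertion order: [27, 1, 33, 32, 35, 11, 19, 45, 48, 18, 10, 43, 42, 41, 22]
Tree (level-order array): [27, 1, 33, None, 11, 32, 35, 10, 19, None, None, None, 45, None, None, 18, 22, 43, 48, None, None, None, None, 42, None, None, None, 41]
In a BST, the LCA of p=27, q=35 is the first node v on the
root-to-leaf path with p <= v <= q (go left if both < v, right if both > v).
Walk from root:
  at 27: 27 <= 27 <= 35, this is the LCA
LCA = 27


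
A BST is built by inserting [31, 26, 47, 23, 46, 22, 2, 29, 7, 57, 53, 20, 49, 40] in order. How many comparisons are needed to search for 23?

Search path for 23: 31 -> 26 -> 23
Found: True
Comparisons: 3


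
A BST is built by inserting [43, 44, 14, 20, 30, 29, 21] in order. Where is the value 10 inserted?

Starting tree (level order): [43, 14, 44, None, 20, None, None, None, 30, 29, None, 21]
Insertion path: 43 -> 14
Result: insert 10 as left child of 14
Final tree (level order): [43, 14, 44, 10, 20, None, None, None, None, None, 30, 29, None, 21]


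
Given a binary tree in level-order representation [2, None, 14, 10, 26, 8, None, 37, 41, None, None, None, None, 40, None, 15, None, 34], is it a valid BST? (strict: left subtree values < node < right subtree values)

Level-order array: [2, None, 14, 10, 26, 8, None, 37, 41, None, None, None, None, 40, None, 15, None, 34]
Validate using subtree bounds (lo, hi): at each node, require lo < value < hi,
then recurse left with hi=value and right with lo=value.
Preorder trace (stopping at first violation):
  at node 2 with bounds (-inf, +inf): OK
  at node 14 with bounds (2, +inf): OK
  at node 10 with bounds (2, 14): OK
  at node 8 with bounds (2, 10): OK
  at node 26 with bounds (14, +inf): OK
  at node 37 with bounds (14, 26): VIOLATION
Node 37 violates its bound: not (14 < 37 < 26).
Result: Not a valid BST


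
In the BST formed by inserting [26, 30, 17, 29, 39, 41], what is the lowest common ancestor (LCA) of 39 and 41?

Tree insertion order: [26, 30, 17, 29, 39, 41]
Tree (level-order array): [26, 17, 30, None, None, 29, 39, None, None, None, 41]
In a BST, the LCA of p=39, q=41 is the first node v on the
root-to-leaf path with p <= v <= q (go left if both < v, right if both > v).
Walk from root:
  at 26: both 39 and 41 > 26, go right
  at 30: both 39 and 41 > 30, go right
  at 39: 39 <= 39 <= 41, this is the LCA
LCA = 39


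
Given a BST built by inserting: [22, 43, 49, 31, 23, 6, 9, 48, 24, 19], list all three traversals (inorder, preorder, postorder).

Tree insertion order: [22, 43, 49, 31, 23, 6, 9, 48, 24, 19]
Tree (level-order array): [22, 6, 43, None, 9, 31, 49, None, 19, 23, None, 48, None, None, None, None, 24]
Inorder (L, root, R): [6, 9, 19, 22, 23, 24, 31, 43, 48, 49]
Preorder (root, L, R): [22, 6, 9, 19, 43, 31, 23, 24, 49, 48]
Postorder (L, R, root): [19, 9, 6, 24, 23, 31, 48, 49, 43, 22]


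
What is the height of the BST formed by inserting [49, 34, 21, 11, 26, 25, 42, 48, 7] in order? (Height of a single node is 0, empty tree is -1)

Insertion order: [49, 34, 21, 11, 26, 25, 42, 48, 7]
Tree (level-order array): [49, 34, None, 21, 42, 11, 26, None, 48, 7, None, 25]
Compute height bottom-up (empty subtree = -1):
  height(7) = 1 + max(-1, -1) = 0
  height(11) = 1 + max(0, -1) = 1
  height(25) = 1 + max(-1, -1) = 0
  height(26) = 1 + max(0, -1) = 1
  height(21) = 1 + max(1, 1) = 2
  height(48) = 1 + max(-1, -1) = 0
  height(42) = 1 + max(-1, 0) = 1
  height(34) = 1 + max(2, 1) = 3
  height(49) = 1 + max(3, -1) = 4
Height = 4


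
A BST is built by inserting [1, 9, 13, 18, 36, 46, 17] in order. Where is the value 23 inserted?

Starting tree (level order): [1, None, 9, None, 13, None, 18, 17, 36, None, None, None, 46]
Insertion path: 1 -> 9 -> 13 -> 18 -> 36
Result: insert 23 as left child of 36
Final tree (level order): [1, None, 9, None, 13, None, 18, 17, 36, None, None, 23, 46]


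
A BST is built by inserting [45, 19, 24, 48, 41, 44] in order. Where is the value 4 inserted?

Starting tree (level order): [45, 19, 48, None, 24, None, None, None, 41, None, 44]
Insertion path: 45 -> 19
Result: insert 4 as left child of 19
Final tree (level order): [45, 19, 48, 4, 24, None, None, None, None, None, 41, None, 44]


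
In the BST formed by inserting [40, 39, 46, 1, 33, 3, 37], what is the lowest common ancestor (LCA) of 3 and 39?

Tree insertion order: [40, 39, 46, 1, 33, 3, 37]
Tree (level-order array): [40, 39, 46, 1, None, None, None, None, 33, 3, 37]
In a BST, the LCA of p=3, q=39 is the first node v on the
root-to-leaf path with p <= v <= q (go left if both < v, right if both > v).
Walk from root:
  at 40: both 3 and 39 < 40, go left
  at 39: 3 <= 39 <= 39, this is the LCA
LCA = 39


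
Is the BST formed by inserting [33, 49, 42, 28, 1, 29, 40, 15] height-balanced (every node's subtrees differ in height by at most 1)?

Tree (level-order array): [33, 28, 49, 1, 29, 42, None, None, 15, None, None, 40]
Definition: a tree is height-balanced if, at every node, |h(left) - h(right)| <= 1 (empty subtree has height -1).
Bottom-up per-node check:
  node 15: h_left=-1, h_right=-1, diff=0 [OK], height=0
  node 1: h_left=-1, h_right=0, diff=1 [OK], height=1
  node 29: h_left=-1, h_right=-1, diff=0 [OK], height=0
  node 28: h_left=1, h_right=0, diff=1 [OK], height=2
  node 40: h_left=-1, h_right=-1, diff=0 [OK], height=0
  node 42: h_left=0, h_right=-1, diff=1 [OK], height=1
  node 49: h_left=1, h_right=-1, diff=2 [FAIL (|1--1|=2 > 1)], height=2
  node 33: h_left=2, h_right=2, diff=0 [OK], height=3
Node 49 violates the condition: |1 - -1| = 2 > 1.
Result: Not balanced


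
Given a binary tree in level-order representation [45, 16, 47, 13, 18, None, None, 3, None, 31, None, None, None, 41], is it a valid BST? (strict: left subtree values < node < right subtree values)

Level-order array: [45, 16, 47, 13, 18, None, None, 3, None, 31, None, None, None, 41]
Validate using subtree bounds (lo, hi): at each node, require lo < value < hi,
then recurse left with hi=value and right with lo=value.
Preorder trace (stopping at first violation):
  at node 45 with bounds (-inf, +inf): OK
  at node 16 with bounds (-inf, 45): OK
  at node 13 with bounds (-inf, 16): OK
  at node 3 with bounds (-inf, 13): OK
  at node 18 with bounds (16, 45): OK
  at node 31 with bounds (16, 18): VIOLATION
Node 31 violates its bound: not (16 < 31 < 18).
Result: Not a valid BST


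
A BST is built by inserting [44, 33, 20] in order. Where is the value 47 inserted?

Starting tree (level order): [44, 33, None, 20]
Insertion path: 44
Result: insert 47 as right child of 44
Final tree (level order): [44, 33, 47, 20]


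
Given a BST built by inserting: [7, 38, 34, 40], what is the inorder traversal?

Tree insertion order: [7, 38, 34, 40]
Tree (level-order array): [7, None, 38, 34, 40]
Inorder traversal: [7, 34, 38, 40]


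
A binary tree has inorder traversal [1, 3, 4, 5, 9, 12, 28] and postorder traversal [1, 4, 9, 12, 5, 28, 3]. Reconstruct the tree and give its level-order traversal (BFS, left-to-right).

Inorder:   [1, 3, 4, 5, 9, 12, 28]
Postorder: [1, 4, 9, 12, 5, 28, 3]
Algorithm: postorder visits root last, so walk postorder right-to-left;
each value is the root of the current inorder slice — split it at that
value, recurse on the right subtree first, then the left.
Recursive splits:
  root=3; inorder splits into left=[1], right=[4, 5, 9, 12, 28]
  root=28; inorder splits into left=[4, 5, 9, 12], right=[]
  root=5; inorder splits into left=[4], right=[9, 12]
  root=12; inorder splits into left=[9], right=[]
  root=9; inorder splits into left=[], right=[]
  root=4; inorder splits into left=[], right=[]
  root=1; inorder splits into left=[], right=[]
Reconstructed level-order: [3, 1, 28, 5, 4, 12, 9]


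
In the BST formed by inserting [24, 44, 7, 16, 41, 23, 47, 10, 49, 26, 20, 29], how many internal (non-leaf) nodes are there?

Tree built from: [24, 44, 7, 16, 41, 23, 47, 10, 49, 26, 20, 29]
Tree (level-order array): [24, 7, 44, None, 16, 41, 47, 10, 23, 26, None, None, 49, None, None, 20, None, None, 29]
Rule: An internal node has at least one child.
Per-node child counts:
  node 24: 2 child(ren)
  node 7: 1 child(ren)
  node 16: 2 child(ren)
  node 10: 0 child(ren)
  node 23: 1 child(ren)
  node 20: 0 child(ren)
  node 44: 2 child(ren)
  node 41: 1 child(ren)
  node 26: 1 child(ren)
  node 29: 0 child(ren)
  node 47: 1 child(ren)
  node 49: 0 child(ren)
Matching nodes: [24, 7, 16, 23, 44, 41, 26, 47]
Count of internal (non-leaf) nodes: 8


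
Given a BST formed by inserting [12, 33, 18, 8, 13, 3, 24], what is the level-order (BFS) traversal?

Tree insertion order: [12, 33, 18, 8, 13, 3, 24]
Tree (level-order array): [12, 8, 33, 3, None, 18, None, None, None, 13, 24]
BFS from the root, enqueuing left then right child of each popped node:
  queue [12] -> pop 12, enqueue [8, 33], visited so far: [12]
  queue [8, 33] -> pop 8, enqueue [3], visited so far: [12, 8]
  queue [33, 3] -> pop 33, enqueue [18], visited so far: [12, 8, 33]
  queue [3, 18] -> pop 3, enqueue [none], visited so far: [12, 8, 33, 3]
  queue [18] -> pop 18, enqueue [13, 24], visited so far: [12, 8, 33, 3, 18]
  queue [13, 24] -> pop 13, enqueue [none], visited so far: [12, 8, 33, 3, 18, 13]
  queue [24] -> pop 24, enqueue [none], visited so far: [12, 8, 33, 3, 18, 13, 24]
Result: [12, 8, 33, 3, 18, 13, 24]


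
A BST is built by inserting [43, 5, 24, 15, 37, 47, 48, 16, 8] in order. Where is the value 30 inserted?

Starting tree (level order): [43, 5, 47, None, 24, None, 48, 15, 37, None, None, 8, 16]
Insertion path: 43 -> 5 -> 24 -> 37
Result: insert 30 as left child of 37
Final tree (level order): [43, 5, 47, None, 24, None, 48, 15, 37, None, None, 8, 16, 30]


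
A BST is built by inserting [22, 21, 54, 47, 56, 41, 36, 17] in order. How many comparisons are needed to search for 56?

Search path for 56: 22 -> 54 -> 56
Found: True
Comparisons: 3


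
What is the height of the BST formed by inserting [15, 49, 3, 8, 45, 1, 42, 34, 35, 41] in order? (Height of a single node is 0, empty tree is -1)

Insertion order: [15, 49, 3, 8, 45, 1, 42, 34, 35, 41]
Tree (level-order array): [15, 3, 49, 1, 8, 45, None, None, None, None, None, 42, None, 34, None, None, 35, None, 41]
Compute height bottom-up (empty subtree = -1):
  height(1) = 1 + max(-1, -1) = 0
  height(8) = 1 + max(-1, -1) = 0
  height(3) = 1 + max(0, 0) = 1
  height(41) = 1 + max(-1, -1) = 0
  height(35) = 1 + max(-1, 0) = 1
  height(34) = 1 + max(-1, 1) = 2
  height(42) = 1 + max(2, -1) = 3
  height(45) = 1 + max(3, -1) = 4
  height(49) = 1 + max(4, -1) = 5
  height(15) = 1 + max(1, 5) = 6
Height = 6


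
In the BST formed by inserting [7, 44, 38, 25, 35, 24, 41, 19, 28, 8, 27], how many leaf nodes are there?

Tree built from: [7, 44, 38, 25, 35, 24, 41, 19, 28, 8, 27]
Tree (level-order array): [7, None, 44, 38, None, 25, 41, 24, 35, None, None, 19, None, 28, None, 8, None, 27]
Rule: A leaf has 0 children.
Per-node child counts:
  node 7: 1 child(ren)
  node 44: 1 child(ren)
  node 38: 2 child(ren)
  node 25: 2 child(ren)
  node 24: 1 child(ren)
  node 19: 1 child(ren)
  node 8: 0 child(ren)
  node 35: 1 child(ren)
  node 28: 1 child(ren)
  node 27: 0 child(ren)
  node 41: 0 child(ren)
Matching nodes: [8, 27, 41]
Count of leaf nodes: 3


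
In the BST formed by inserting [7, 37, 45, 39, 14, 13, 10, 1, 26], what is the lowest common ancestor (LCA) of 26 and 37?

Tree insertion order: [7, 37, 45, 39, 14, 13, 10, 1, 26]
Tree (level-order array): [7, 1, 37, None, None, 14, 45, 13, 26, 39, None, 10]
In a BST, the LCA of p=26, q=37 is the first node v on the
root-to-leaf path with p <= v <= q (go left if both < v, right if both > v).
Walk from root:
  at 7: both 26 and 37 > 7, go right
  at 37: 26 <= 37 <= 37, this is the LCA
LCA = 37


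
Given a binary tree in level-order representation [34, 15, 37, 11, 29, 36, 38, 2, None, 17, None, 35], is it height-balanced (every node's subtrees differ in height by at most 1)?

Tree (level-order array): [34, 15, 37, 11, 29, 36, 38, 2, None, 17, None, 35]
Definition: a tree is height-balanced if, at every node, |h(left) - h(right)| <= 1 (empty subtree has height -1).
Bottom-up per-node check:
  node 2: h_left=-1, h_right=-1, diff=0 [OK], height=0
  node 11: h_left=0, h_right=-1, diff=1 [OK], height=1
  node 17: h_left=-1, h_right=-1, diff=0 [OK], height=0
  node 29: h_left=0, h_right=-1, diff=1 [OK], height=1
  node 15: h_left=1, h_right=1, diff=0 [OK], height=2
  node 35: h_left=-1, h_right=-1, diff=0 [OK], height=0
  node 36: h_left=0, h_right=-1, diff=1 [OK], height=1
  node 38: h_left=-1, h_right=-1, diff=0 [OK], height=0
  node 37: h_left=1, h_right=0, diff=1 [OK], height=2
  node 34: h_left=2, h_right=2, diff=0 [OK], height=3
All nodes satisfy the balance condition.
Result: Balanced


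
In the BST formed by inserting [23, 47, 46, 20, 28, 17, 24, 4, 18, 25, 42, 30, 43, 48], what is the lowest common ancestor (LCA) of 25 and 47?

Tree insertion order: [23, 47, 46, 20, 28, 17, 24, 4, 18, 25, 42, 30, 43, 48]
Tree (level-order array): [23, 20, 47, 17, None, 46, 48, 4, 18, 28, None, None, None, None, None, None, None, 24, 42, None, 25, 30, 43]
In a BST, the LCA of p=25, q=47 is the first node v on the
root-to-leaf path with p <= v <= q (go left if both < v, right if both > v).
Walk from root:
  at 23: both 25 and 47 > 23, go right
  at 47: 25 <= 47 <= 47, this is the LCA
LCA = 47


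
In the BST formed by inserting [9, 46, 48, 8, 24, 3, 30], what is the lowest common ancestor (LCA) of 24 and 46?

Tree insertion order: [9, 46, 48, 8, 24, 3, 30]
Tree (level-order array): [9, 8, 46, 3, None, 24, 48, None, None, None, 30]
In a BST, the LCA of p=24, q=46 is the first node v on the
root-to-leaf path with p <= v <= q (go left if both < v, right if both > v).
Walk from root:
  at 9: both 24 and 46 > 9, go right
  at 46: 24 <= 46 <= 46, this is the LCA
LCA = 46


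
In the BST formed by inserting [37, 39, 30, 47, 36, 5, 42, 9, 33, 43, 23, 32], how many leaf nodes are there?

Tree built from: [37, 39, 30, 47, 36, 5, 42, 9, 33, 43, 23, 32]
Tree (level-order array): [37, 30, 39, 5, 36, None, 47, None, 9, 33, None, 42, None, None, 23, 32, None, None, 43]
Rule: A leaf has 0 children.
Per-node child counts:
  node 37: 2 child(ren)
  node 30: 2 child(ren)
  node 5: 1 child(ren)
  node 9: 1 child(ren)
  node 23: 0 child(ren)
  node 36: 1 child(ren)
  node 33: 1 child(ren)
  node 32: 0 child(ren)
  node 39: 1 child(ren)
  node 47: 1 child(ren)
  node 42: 1 child(ren)
  node 43: 0 child(ren)
Matching nodes: [23, 32, 43]
Count of leaf nodes: 3


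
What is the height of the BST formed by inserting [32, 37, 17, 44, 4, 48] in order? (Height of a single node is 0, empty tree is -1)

Insertion order: [32, 37, 17, 44, 4, 48]
Tree (level-order array): [32, 17, 37, 4, None, None, 44, None, None, None, 48]
Compute height bottom-up (empty subtree = -1):
  height(4) = 1 + max(-1, -1) = 0
  height(17) = 1 + max(0, -1) = 1
  height(48) = 1 + max(-1, -1) = 0
  height(44) = 1 + max(-1, 0) = 1
  height(37) = 1 + max(-1, 1) = 2
  height(32) = 1 + max(1, 2) = 3
Height = 3


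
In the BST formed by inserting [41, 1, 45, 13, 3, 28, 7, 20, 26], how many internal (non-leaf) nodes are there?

Tree built from: [41, 1, 45, 13, 3, 28, 7, 20, 26]
Tree (level-order array): [41, 1, 45, None, 13, None, None, 3, 28, None, 7, 20, None, None, None, None, 26]
Rule: An internal node has at least one child.
Per-node child counts:
  node 41: 2 child(ren)
  node 1: 1 child(ren)
  node 13: 2 child(ren)
  node 3: 1 child(ren)
  node 7: 0 child(ren)
  node 28: 1 child(ren)
  node 20: 1 child(ren)
  node 26: 0 child(ren)
  node 45: 0 child(ren)
Matching nodes: [41, 1, 13, 3, 28, 20]
Count of internal (non-leaf) nodes: 6


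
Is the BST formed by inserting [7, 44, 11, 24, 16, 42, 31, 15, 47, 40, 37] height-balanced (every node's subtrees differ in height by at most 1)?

Tree (level-order array): [7, None, 44, 11, 47, None, 24, None, None, 16, 42, 15, None, 31, None, None, None, None, 40, 37]
Definition: a tree is height-balanced if, at every node, |h(left) - h(right)| <= 1 (empty subtree has height -1).
Bottom-up per-node check:
  node 15: h_left=-1, h_right=-1, diff=0 [OK], height=0
  node 16: h_left=0, h_right=-1, diff=1 [OK], height=1
  node 37: h_left=-1, h_right=-1, diff=0 [OK], height=0
  node 40: h_left=0, h_right=-1, diff=1 [OK], height=1
  node 31: h_left=-1, h_right=1, diff=2 [FAIL (|-1-1|=2 > 1)], height=2
  node 42: h_left=2, h_right=-1, diff=3 [FAIL (|2--1|=3 > 1)], height=3
  node 24: h_left=1, h_right=3, diff=2 [FAIL (|1-3|=2 > 1)], height=4
  node 11: h_left=-1, h_right=4, diff=5 [FAIL (|-1-4|=5 > 1)], height=5
  node 47: h_left=-1, h_right=-1, diff=0 [OK], height=0
  node 44: h_left=5, h_right=0, diff=5 [FAIL (|5-0|=5 > 1)], height=6
  node 7: h_left=-1, h_right=6, diff=7 [FAIL (|-1-6|=7 > 1)], height=7
Node 31 violates the condition: |-1 - 1| = 2 > 1.
Result: Not balanced


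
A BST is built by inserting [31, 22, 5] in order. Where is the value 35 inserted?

Starting tree (level order): [31, 22, None, 5]
Insertion path: 31
Result: insert 35 as right child of 31
Final tree (level order): [31, 22, 35, 5]


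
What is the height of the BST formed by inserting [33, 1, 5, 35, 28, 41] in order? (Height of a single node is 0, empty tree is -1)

Insertion order: [33, 1, 5, 35, 28, 41]
Tree (level-order array): [33, 1, 35, None, 5, None, 41, None, 28]
Compute height bottom-up (empty subtree = -1):
  height(28) = 1 + max(-1, -1) = 0
  height(5) = 1 + max(-1, 0) = 1
  height(1) = 1 + max(-1, 1) = 2
  height(41) = 1 + max(-1, -1) = 0
  height(35) = 1 + max(-1, 0) = 1
  height(33) = 1 + max(2, 1) = 3
Height = 3


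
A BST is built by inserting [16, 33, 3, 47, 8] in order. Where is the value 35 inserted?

Starting tree (level order): [16, 3, 33, None, 8, None, 47]
Insertion path: 16 -> 33 -> 47
Result: insert 35 as left child of 47
Final tree (level order): [16, 3, 33, None, 8, None, 47, None, None, 35]


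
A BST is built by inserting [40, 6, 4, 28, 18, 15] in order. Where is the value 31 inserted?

Starting tree (level order): [40, 6, None, 4, 28, None, None, 18, None, 15]
Insertion path: 40 -> 6 -> 28
Result: insert 31 as right child of 28
Final tree (level order): [40, 6, None, 4, 28, None, None, 18, 31, 15]


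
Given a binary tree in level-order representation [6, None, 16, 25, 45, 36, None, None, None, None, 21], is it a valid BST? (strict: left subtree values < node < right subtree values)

Level-order array: [6, None, 16, 25, 45, 36, None, None, None, None, 21]
Validate using subtree bounds (lo, hi): at each node, require lo < value < hi,
then recurse left with hi=value and right with lo=value.
Preorder trace (stopping at first violation):
  at node 6 with bounds (-inf, +inf): OK
  at node 16 with bounds (6, +inf): OK
  at node 25 with bounds (6, 16): VIOLATION
Node 25 violates its bound: not (6 < 25 < 16).
Result: Not a valid BST


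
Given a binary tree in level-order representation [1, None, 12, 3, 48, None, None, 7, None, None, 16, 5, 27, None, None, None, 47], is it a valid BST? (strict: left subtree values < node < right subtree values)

Level-order array: [1, None, 12, 3, 48, None, None, 7, None, None, 16, 5, 27, None, None, None, 47]
Validate using subtree bounds (lo, hi): at each node, require lo < value < hi,
then recurse left with hi=value and right with lo=value.
Preorder trace (stopping at first violation):
  at node 1 with bounds (-inf, +inf): OK
  at node 12 with bounds (1, +inf): OK
  at node 3 with bounds (1, 12): OK
  at node 48 with bounds (12, +inf): OK
  at node 7 with bounds (12, 48): VIOLATION
Node 7 violates its bound: not (12 < 7 < 48).
Result: Not a valid BST


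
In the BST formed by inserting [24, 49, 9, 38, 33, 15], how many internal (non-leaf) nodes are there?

Tree built from: [24, 49, 9, 38, 33, 15]
Tree (level-order array): [24, 9, 49, None, 15, 38, None, None, None, 33]
Rule: An internal node has at least one child.
Per-node child counts:
  node 24: 2 child(ren)
  node 9: 1 child(ren)
  node 15: 0 child(ren)
  node 49: 1 child(ren)
  node 38: 1 child(ren)
  node 33: 0 child(ren)
Matching nodes: [24, 9, 49, 38]
Count of internal (non-leaf) nodes: 4


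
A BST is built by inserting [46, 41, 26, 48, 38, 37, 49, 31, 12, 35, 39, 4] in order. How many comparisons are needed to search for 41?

Search path for 41: 46 -> 41
Found: True
Comparisons: 2


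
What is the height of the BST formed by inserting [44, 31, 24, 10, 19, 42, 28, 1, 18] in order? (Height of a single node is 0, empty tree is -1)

Insertion order: [44, 31, 24, 10, 19, 42, 28, 1, 18]
Tree (level-order array): [44, 31, None, 24, 42, 10, 28, None, None, 1, 19, None, None, None, None, 18]
Compute height bottom-up (empty subtree = -1):
  height(1) = 1 + max(-1, -1) = 0
  height(18) = 1 + max(-1, -1) = 0
  height(19) = 1 + max(0, -1) = 1
  height(10) = 1 + max(0, 1) = 2
  height(28) = 1 + max(-1, -1) = 0
  height(24) = 1 + max(2, 0) = 3
  height(42) = 1 + max(-1, -1) = 0
  height(31) = 1 + max(3, 0) = 4
  height(44) = 1 + max(4, -1) = 5
Height = 5


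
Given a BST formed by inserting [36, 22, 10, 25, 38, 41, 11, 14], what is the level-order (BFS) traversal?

Tree insertion order: [36, 22, 10, 25, 38, 41, 11, 14]
Tree (level-order array): [36, 22, 38, 10, 25, None, 41, None, 11, None, None, None, None, None, 14]
BFS from the root, enqueuing left then right child of each popped node:
  queue [36] -> pop 36, enqueue [22, 38], visited so far: [36]
  queue [22, 38] -> pop 22, enqueue [10, 25], visited so far: [36, 22]
  queue [38, 10, 25] -> pop 38, enqueue [41], visited so far: [36, 22, 38]
  queue [10, 25, 41] -> pop 10, enqueue [11], visited so far: [36, 22, 38, 10]
  queue [25, 41, 11] -> pop 25, enqueue [none], visited so far: [36, 22, 38, 10, 25]
  queue [41, 11] -> pop 41, enqueue [none], visited so far: [36, 22, 38, 10, 25, 41]
  queue [11] -> pop 11, enqueue [14], visited so far: [36, 22, 38, 10, 25, 41, 11]
  queue [14] -> pop 14, enqueue [none], visited so far: [36, 22, 38, 10, 25, 41, 11, 14]
Result: [36, 22, 38, 10, 25, 41, 11, 14]


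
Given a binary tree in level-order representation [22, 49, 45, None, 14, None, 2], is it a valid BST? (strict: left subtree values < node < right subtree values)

Level-order array: [22, 49, 45, None, 14, None, 2]
Validate using subtree bounds (lo, hi): at each node, require lo < value < hi,
then recurse left with hi=value and right with lo=value.
Preorder trace (stopping at first violation):
  at node 22 with bounds (-inf, +inf): OK
  at node 49 with bounds (-inf, 22): VIOLATION
Node 49 violates its bound: not (-inf < 49 < 22).
Result: Not a valid BST


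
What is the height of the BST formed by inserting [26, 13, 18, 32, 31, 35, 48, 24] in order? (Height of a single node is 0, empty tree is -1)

Insertion order: [26, 13, 18, 32, 31, 35, 48, 24]
Tree (level-order array): [26, 13, 32, None, 18, 31, 35, None, 24, None, None, None, 48]
Compute height bottom-up (empty subtree = -1):
  height(24) = 1 + max(-1, -1) = 0
  height(18) = 1 + max(-1, 0) = 1
  height(13) = 1 + max(-1, 1) = 2
  height(31) = 1 + max(-1, -1) = 0
  height(48) = 1 + max(-1, -1) = 0
  height(35) = 1 + max(-1, 0) = 1
  height(32) = 1 + max(0, 1) = 2
  height(26) = 1 + max(2, 2) = 3
Height = 3


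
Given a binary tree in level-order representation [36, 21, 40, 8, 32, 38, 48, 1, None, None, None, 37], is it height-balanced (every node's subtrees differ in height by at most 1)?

Tree (level-order array): [36, 21, 40, 8, 32, 38, 48, 1, None, None, None, 37]
Definition: a tree is height-balanced if, at every node, |h(left) - h(right)| <= 1 (empty subtree has height -1).
Bottom-up per-node check:
  node 1: h_left=-1, h_right=-1, diff=0 [OK], height=0
  node 8: h_left=0, h_right=-1, diff=1 [OK], height=1
  node 32: h_left=-1, h_right=-1, diff=0 [OK], height=0
  node 21: h_left=1, h_right=0, diff=1 [OK], height=2
  node 37: h_left=-1, h_right=-1, diff=0 [OK], height=0
  node 38: h_left=0, h_right=-1, diff=1 [OK], height=1
  node 48: h_left=-1, h_right=-1, diff=0 [OK], height=0
  node 40: h_left=1, h_right=0, diff=1 [OK], height=2
  node 36: h_left=2, h_right=2, diff=0 [OK], height=3
All nodes satisfy the balance condition.
Result: Balanced


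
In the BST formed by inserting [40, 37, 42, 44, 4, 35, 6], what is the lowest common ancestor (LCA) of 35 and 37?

Tree insertion order: [40, 37, 42, 44, 4, 35, 6]
Tree (level-order array): [40, 37, 42, 4, None, None, 44, None, 35, None, None, 6]
In a BST, the LCA of p=35, q=37 is the first node v on the
root-to-leaf path with p <= v <= q (go left if both < v, right if both > v).
Walk from root:
  at 40: both 35 and 37 < 40, go left
  at 37: 35 <= 37 <= 37, this is the LCA
LCA = 37


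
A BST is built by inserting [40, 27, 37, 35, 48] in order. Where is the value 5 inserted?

Starting tree (level order): [40, 27, 48, None, 37, None, None, 35]
Insertion path: 40 -> 27
Result: insert 5 as left child of 27
Final tree (level order): [40, 27, 48, 5, 37, None, None, None, None, 35]


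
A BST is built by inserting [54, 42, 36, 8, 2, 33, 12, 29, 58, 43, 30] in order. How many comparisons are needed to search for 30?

Search path for 30: 54 -> 42 -> 36 -> 8 -> 33 -> 12 -> 29 -> 30
Found: True
Comparisons: 8


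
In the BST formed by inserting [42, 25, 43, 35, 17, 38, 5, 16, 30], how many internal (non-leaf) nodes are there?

Tree built from: [42, 25, 43, 35, 17, 38, 5, 16, 30]
Tree (level-order array): [42, 25, 43, 17, 35, None, None, 5, None, 30, 38, None, 16]
Rule: An internal node has at least one child.
Per-node child counts:
  node 42: 2 child(ren)
  node 25: 2 child(ren)
  node 17: 1 child(ren)
  node 5: 1 child(ren)
  node 16: 0 child(ren)
  node 35: 2 child(ren)
  node 30: 0 child(ren)
  node 38: 0 child(ren)
  node 43: 0 child(ren)
Matching nodes: [42, 25, 17, 5, 35]
Count of internal (non-leaf) nodes: 5


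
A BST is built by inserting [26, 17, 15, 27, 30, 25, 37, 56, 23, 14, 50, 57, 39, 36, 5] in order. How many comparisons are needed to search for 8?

Search path for 8: 26 -> 17 -> 15 -> 14 -> 5
Found: False
Comparisons: 5


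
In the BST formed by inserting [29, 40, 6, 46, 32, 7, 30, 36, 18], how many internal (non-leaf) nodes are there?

Tree built from: [29, 40, 6, 46, 32, 7, 30, 36, 18]
Tree (level-order array): [29, 6, 40, None, 7, 32, 46, None, 18, 30, 36]
Rule: An internal node has at least one child.
Per-node child counts:
  node 29: 2 child(ren)
  node 6: 1 child(ren)
  node 7: 1 child(ren)
  node 18: 0 child(ren)
  node 40: 2 child(ren)
  node 32: 2 child(ren)
  node 30: 0 child(ren)
  node 36: 0 child(ren)
  node 46: 0 child(ren)
Matching nodes: [29, 6, 7, 40, 32]
Count of internal (non-leaf) nodes: 5


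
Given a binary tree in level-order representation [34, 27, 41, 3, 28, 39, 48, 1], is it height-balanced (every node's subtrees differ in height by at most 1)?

Tree (level-order array): [34, 27, 41, 3, 28, 39, 48, 1]
Definition: a tree is height-balanced if, at every node, |h(left) - h(right)| <= 1 (empty subtree has height -1).
Bottom-up per-node check:
  node 1: h_left=-1, h_right=-1, diff=0 [OK], height=0
  node 3: h_left=0, h_right=-1, diff=1 [OK], height=1
  node 28: h_left=-1, h_right=-1, diff=0 [OK], height=0
  node 27: h_left=1, h_right=0, diff=1 [OK], height=2
  node 39: h_left=-1, h_right=-1, diff=0 [OK], height=0
  node 48: h_left=-1, h_right=-1, diff=0 [OK], height=0
  node 41: h_left=0, h_right=0, diff=0 [OK], height=1
  node 34: h_left=2, h_right=1, diff=1 [OK], height=3
All nodes satisfy the balance condition.
Result: Balanced


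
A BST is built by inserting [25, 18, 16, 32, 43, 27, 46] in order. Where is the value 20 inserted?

Starting tree (level order): [25, 18, 32, 16, None, 27, 43, None, None, None, None, None, 46]
Insertion path: 25 -> 18
Result: insert 20 as right child of 18
Final tree (level order): [25, 18, 32, 16, 20, 27, 43, None, None, None, None, None, None, None, 46]


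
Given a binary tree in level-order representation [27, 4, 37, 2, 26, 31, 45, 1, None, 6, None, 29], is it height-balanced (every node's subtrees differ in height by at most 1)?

Tree (level-order array): [27, 4, 37, 2, 26, 31, 45, 1, None, 6, None, 29]
Definition: a tree is height-balanced if, at every node, |h(left) - h(right)| <= 1 (empty subtree has height -1).
Bottom-up per-node check:
  node 1: h_left=-1, h_right=-1, diff=0 [OK], height=0
  node 2: h_left=0, h_right=-1, diff=1 [OK], height=1
  node 6: h_left=-1, h_right=-1, diff=0 [OK], height=0
  node 26: h_left=0, h_right=-1, diff=1 [OK], height=1
  node 4: h_left=1, h_right=1, diff=0 [OK], height=2
  node 29: h_left=-1, h_right=-1, diff=0 [OK], height=0
  node 31: h_left=0, h_right=-1, diff=1 [OK], height=1
  node 45: h_left=-1, h_right=-1, diff=0 [OK], height=0
  node 37: h_left=1, h_right=0, diff=1 [OK], height=2
  node 27: h_left=2, h_right=2, diff=0 [OK], height=3
All nodes satisfy the balance condition.
Result: Balanced


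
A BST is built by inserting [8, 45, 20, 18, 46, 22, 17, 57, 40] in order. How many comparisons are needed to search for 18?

Search path for 18: 8 -> 45 -> 20 -> 18
Found: True
Comparisons: 4


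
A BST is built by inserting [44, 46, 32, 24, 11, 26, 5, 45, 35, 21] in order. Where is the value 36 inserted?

Starting tree (level order): [44, 32, 46, 24, 35, 45, None, 11, 26, None, None, None, None, 5, 21]
Insertion path: 44 -> 32 -> 35
Result: insert 36 as right child of 35
Final tree (level order): [44, 32, 46, 24, 35, 45, None, 11, 26, None, 36, None, None, 5, 21]
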